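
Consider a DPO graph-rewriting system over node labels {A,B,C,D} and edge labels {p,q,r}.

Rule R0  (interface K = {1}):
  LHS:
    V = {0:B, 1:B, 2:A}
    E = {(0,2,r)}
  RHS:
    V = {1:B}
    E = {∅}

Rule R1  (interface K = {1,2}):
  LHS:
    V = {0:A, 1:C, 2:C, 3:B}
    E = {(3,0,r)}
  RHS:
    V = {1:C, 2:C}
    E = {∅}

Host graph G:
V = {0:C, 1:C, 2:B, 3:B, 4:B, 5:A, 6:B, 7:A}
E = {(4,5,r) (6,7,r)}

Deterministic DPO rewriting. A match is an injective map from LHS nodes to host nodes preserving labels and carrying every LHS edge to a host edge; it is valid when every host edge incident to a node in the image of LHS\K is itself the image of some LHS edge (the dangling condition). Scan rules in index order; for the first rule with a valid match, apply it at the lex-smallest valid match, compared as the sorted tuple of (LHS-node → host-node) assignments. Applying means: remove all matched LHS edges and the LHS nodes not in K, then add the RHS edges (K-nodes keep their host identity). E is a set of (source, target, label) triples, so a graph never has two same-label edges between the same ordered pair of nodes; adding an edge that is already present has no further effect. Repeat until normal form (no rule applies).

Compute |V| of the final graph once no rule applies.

[0] host  ⇒  8 nodes, 2 edges  {4-r->5 6-r->7}
[1] R0 @ {0↦4, 1↦2, 2↦5}  ⇒  6 nodes, 1 edges  {6-r->7}
[2] R0 @ {0↦6, 1↦2, 2↦7}  ⇒  4 nodes, 0 edges  {∅}
halt: no rule applies after step 2
NF nodes: {0:C, 1:C, 2:B, 3:B}

Answer: 4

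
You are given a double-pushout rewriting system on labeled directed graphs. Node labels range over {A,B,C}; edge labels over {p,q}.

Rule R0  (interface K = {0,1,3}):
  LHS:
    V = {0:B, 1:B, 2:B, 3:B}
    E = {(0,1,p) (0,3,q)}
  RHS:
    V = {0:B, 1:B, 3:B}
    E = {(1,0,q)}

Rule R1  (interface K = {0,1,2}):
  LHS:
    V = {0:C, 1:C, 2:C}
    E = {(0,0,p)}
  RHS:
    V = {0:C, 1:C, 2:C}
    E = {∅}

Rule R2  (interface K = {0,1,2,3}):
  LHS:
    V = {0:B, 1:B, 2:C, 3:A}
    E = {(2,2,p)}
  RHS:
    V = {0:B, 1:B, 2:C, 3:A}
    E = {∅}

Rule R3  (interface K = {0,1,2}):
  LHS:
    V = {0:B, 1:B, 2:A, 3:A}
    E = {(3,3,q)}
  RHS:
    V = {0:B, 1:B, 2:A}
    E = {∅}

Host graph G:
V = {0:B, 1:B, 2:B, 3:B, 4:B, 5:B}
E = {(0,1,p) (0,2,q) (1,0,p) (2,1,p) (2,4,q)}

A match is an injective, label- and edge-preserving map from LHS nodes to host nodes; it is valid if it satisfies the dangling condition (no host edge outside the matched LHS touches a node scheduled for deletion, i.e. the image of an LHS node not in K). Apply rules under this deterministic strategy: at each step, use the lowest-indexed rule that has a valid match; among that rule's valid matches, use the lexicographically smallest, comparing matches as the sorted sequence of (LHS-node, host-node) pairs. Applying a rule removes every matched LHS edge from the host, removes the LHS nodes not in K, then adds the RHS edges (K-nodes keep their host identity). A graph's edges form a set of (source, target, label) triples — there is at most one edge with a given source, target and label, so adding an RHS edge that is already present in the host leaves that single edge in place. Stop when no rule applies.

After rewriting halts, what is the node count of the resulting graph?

Answer: 3

Rewrite trace:
initial: |V|=6 |E|=5  E = 0-p->1 0-q->2 1-p->0 2-p->1 2-q->4
step 1: apply R0 at {0↦0, 1↦1, 2↦3, 3↦2}  → |V|=5 |E|=4  E = 1-p->0 1-q->0 2-p->1 2-q->4
step 2: apply R0 at {0↦2, 1↦1, 2↦5, 3↦4}  → |V|=4 |E|=3  E = 1-p->0 1-q->0 1-q->2
step 3: apply R0 at {0↦1, 1↦0, 2↦4, 3↦2}  → |V|=3 |E|=2  E = 0-q->1 1-q->0
normal form: no rule applies after step 3
NF nodes: {0:B, 1:B, 2:B}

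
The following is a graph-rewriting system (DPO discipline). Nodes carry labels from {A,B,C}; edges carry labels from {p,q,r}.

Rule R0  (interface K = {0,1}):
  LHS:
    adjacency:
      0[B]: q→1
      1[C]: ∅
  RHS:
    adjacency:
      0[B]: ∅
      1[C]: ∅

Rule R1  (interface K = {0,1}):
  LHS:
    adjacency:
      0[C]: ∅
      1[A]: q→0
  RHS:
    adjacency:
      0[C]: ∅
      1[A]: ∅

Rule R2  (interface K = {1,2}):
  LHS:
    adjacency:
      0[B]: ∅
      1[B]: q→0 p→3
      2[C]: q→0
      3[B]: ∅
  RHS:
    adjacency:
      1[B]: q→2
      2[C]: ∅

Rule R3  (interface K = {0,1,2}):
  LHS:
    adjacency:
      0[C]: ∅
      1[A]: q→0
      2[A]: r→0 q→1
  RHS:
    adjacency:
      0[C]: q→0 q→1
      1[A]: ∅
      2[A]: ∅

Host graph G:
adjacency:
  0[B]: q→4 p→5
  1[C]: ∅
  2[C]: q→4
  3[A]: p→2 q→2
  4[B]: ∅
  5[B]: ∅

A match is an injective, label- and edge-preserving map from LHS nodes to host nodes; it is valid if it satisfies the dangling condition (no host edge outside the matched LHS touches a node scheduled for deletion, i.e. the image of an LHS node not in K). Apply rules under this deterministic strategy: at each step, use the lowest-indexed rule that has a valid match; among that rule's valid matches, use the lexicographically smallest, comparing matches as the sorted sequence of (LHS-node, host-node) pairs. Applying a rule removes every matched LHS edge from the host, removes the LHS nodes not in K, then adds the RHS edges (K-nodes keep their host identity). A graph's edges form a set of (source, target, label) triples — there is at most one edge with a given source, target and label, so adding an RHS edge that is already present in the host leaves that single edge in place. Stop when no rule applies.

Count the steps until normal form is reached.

Answer: 3

Steps:
[0] host  ⇒  6 nodes, 5 edges  {0-q->4 0-p->5 2-q->4 3-p->2 3-q->2}
[1] R1 @ {0↦2, 1↦3}  ⇒  6 nodes, 4 edges  {0-q->4 0-p->5 2-q->4 3-p->2}
[2] R2 @ {0↦4, 1↦0, 2↦2, 3↦5}  ⇒  4 nodes, 2 edges  {0-q->2 3-p->2}
[3] R0 @ {0↦0, 1↦2}  ⇒  4 nodes, 1 edges  {3-p->2}
final graph: no rule applies after step 3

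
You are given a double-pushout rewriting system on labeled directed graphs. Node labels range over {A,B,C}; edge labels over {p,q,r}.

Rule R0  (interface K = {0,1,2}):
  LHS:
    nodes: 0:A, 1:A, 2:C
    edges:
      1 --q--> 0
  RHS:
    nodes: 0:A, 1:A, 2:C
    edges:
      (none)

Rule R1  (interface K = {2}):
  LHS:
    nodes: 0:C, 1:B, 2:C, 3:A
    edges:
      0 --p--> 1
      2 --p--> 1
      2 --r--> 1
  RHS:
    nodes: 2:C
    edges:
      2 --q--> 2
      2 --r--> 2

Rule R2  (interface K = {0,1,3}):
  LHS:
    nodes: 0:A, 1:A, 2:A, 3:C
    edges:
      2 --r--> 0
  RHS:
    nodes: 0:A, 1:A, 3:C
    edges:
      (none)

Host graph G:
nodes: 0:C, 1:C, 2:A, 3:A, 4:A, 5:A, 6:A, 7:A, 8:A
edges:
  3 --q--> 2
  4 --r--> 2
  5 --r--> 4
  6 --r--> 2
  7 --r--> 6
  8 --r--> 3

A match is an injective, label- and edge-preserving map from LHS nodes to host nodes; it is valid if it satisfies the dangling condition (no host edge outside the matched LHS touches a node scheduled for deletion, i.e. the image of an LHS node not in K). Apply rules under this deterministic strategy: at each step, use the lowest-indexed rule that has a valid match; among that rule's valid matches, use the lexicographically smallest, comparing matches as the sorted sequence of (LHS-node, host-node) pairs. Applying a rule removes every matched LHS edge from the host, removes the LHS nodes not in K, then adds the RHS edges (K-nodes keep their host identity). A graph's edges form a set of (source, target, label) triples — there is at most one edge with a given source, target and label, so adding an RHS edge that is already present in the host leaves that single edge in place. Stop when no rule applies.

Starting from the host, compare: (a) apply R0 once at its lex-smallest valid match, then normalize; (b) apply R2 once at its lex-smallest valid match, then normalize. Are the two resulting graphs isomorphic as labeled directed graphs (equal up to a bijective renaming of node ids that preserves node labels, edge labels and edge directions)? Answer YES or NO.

branch R0-first: apply at {0↦2, 1↦3, 2↦0} → |E|=5, then 5 more step(s) → NF |V|=4 |E|=0 V={0:C, 1:C, 2:A, 3:A} E=∅
branch R2-first: apply at {0↦3, 1↦2, 2↦8, 3↦0} → |E|=5, then 5 more step(s) → NF |V|=4 |E|=0 V={0:C, 1:C, 2:A, 3:A} E=∅
graphs isomorphic (equal up to label-preserving node renaming)

Answer: YES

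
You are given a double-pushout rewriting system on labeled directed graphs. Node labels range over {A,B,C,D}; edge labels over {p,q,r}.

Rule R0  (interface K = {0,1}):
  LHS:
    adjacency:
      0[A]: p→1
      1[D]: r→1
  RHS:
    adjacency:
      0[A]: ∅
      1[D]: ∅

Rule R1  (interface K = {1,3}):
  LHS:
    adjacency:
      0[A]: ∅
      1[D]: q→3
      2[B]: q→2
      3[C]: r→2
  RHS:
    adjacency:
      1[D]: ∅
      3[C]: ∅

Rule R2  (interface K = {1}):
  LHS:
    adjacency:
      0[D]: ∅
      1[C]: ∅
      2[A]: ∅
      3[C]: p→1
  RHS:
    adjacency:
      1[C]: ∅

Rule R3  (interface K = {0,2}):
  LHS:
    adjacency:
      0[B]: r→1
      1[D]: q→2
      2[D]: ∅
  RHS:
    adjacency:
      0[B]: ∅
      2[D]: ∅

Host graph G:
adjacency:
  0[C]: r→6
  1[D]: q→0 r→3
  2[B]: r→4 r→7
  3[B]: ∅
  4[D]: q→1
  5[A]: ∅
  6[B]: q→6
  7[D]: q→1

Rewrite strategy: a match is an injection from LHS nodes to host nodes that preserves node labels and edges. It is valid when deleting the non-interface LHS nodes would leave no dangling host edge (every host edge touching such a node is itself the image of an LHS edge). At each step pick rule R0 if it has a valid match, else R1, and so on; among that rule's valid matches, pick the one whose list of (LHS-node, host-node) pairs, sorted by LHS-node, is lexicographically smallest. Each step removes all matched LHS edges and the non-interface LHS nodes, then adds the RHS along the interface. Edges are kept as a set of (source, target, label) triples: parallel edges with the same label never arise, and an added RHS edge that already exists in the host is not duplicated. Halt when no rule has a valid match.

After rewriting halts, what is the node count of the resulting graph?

[0] host  ⇒  8 nodes, 8 edges  {0-r->6 1-q->0 1-r->3 2-r->4 2-r->7 4-q->1 6-q->6 7-q->1}
[1] R1 @ {0↦5, 1↦1, 2↦6, 3↦0}  ⇒  6 nodes, 5 edges  {1-r->3 2-r->4 2-r->7 4-q->1 7-q->1}
[2] R3 @ {0↦2, 1↦4, 2↦1}  ⇒  5 nodes, 3 edges  {1-r->3 2-r->7 7-q->1}
[3] R3 @ {0↦2, 1↦7, 2↦1}  ⇒  4 nodes, 1 edges  {1-r->3}
final graph: no rule applies after step 3
NF nodes: {0:C, 1:D, 2:B, 3:B}

Answer: 4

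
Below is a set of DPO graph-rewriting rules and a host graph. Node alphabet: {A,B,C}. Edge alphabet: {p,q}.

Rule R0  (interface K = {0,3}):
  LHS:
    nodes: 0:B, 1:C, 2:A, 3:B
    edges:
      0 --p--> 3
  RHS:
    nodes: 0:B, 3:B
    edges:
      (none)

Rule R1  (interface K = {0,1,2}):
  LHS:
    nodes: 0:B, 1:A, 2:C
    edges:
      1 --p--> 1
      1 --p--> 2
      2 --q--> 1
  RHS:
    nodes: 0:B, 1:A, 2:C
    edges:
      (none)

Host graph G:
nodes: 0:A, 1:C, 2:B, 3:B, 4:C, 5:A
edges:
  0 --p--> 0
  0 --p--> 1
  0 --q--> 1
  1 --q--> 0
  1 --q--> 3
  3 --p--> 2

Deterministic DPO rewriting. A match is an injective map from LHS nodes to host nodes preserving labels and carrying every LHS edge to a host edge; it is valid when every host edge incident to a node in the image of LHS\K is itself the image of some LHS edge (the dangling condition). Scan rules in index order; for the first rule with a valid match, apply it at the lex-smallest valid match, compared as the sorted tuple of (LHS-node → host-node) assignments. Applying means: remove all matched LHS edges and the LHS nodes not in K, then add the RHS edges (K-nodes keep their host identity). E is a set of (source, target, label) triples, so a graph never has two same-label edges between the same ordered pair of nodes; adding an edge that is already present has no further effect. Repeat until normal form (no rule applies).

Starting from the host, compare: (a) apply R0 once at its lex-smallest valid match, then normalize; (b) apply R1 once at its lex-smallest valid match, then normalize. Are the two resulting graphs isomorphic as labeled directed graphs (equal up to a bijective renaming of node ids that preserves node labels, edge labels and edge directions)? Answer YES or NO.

Answer: YES

Steps:
branch R0-first: apply at {0↦3, 1↦4, 2↦5, 3↦2} → |E|=5, then 1 more step(s) → NF |V|=4 |E|=2 V={0:A, 1:C, 2:B, 3:B} E=0-q->1 1-q->3
branch R1-first: apply at {0↦2, 1↦0, 2↦1} → |E|=3, then 1 more step(s) → NF |V|=4 |E|=2 V={0:A, 1:C, 2:B, 3:B} E=0-q->1 1-q->3
graphs isomorphic (equal up to label-preserving node renaming)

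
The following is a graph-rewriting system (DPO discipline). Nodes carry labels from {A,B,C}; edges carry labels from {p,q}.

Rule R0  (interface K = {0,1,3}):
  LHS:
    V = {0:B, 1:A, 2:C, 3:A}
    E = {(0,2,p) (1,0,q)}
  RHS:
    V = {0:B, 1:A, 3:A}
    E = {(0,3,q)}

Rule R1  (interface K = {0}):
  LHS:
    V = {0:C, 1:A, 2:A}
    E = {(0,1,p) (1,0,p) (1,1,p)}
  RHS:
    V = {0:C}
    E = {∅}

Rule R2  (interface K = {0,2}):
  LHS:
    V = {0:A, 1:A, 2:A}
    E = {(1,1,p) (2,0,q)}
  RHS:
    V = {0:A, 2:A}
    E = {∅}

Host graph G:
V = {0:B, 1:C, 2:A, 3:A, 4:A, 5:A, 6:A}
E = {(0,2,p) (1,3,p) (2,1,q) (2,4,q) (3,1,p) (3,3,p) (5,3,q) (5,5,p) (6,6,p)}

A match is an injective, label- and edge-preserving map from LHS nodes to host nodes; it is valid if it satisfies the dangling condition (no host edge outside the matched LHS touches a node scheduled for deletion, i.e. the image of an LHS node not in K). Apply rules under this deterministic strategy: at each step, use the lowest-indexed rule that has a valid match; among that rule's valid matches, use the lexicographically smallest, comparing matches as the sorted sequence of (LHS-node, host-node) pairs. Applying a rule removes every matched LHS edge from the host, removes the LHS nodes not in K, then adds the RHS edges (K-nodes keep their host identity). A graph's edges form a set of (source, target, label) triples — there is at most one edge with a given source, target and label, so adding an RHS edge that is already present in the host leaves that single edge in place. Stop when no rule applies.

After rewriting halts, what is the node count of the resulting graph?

Answer: 3

Steps:
initial: |V|=7 |E|=9  E = 0-p->2 1-p->3 2-q->1 2-q->4 3-p->1 3-p->3 5-q->3 5-p->5 6-p->6
step 1: apply R2 at {0↦3, 1↦6, 2↦5}  → |V|=6 |E|=7  E = 0-p->2 1-p->3 2-q->1 2-q->4 3-p->1 3-p->3 5-p->5
step 2: apply R2 at {0↦4, 1↦5, 2↦2}  → |V|=5 |E|=5  E = 0-p->2 1-p->3 2-q->1 3-p->1 3-p->3
step 3: apply R1 at {0↦1, 1↦3, 2↦4}  → |V|=3 |E|=2  E = 0-p->2 2-q->1
halt: no rule applies after step 3
NF nodes: {0:B, 1:C, 2:A}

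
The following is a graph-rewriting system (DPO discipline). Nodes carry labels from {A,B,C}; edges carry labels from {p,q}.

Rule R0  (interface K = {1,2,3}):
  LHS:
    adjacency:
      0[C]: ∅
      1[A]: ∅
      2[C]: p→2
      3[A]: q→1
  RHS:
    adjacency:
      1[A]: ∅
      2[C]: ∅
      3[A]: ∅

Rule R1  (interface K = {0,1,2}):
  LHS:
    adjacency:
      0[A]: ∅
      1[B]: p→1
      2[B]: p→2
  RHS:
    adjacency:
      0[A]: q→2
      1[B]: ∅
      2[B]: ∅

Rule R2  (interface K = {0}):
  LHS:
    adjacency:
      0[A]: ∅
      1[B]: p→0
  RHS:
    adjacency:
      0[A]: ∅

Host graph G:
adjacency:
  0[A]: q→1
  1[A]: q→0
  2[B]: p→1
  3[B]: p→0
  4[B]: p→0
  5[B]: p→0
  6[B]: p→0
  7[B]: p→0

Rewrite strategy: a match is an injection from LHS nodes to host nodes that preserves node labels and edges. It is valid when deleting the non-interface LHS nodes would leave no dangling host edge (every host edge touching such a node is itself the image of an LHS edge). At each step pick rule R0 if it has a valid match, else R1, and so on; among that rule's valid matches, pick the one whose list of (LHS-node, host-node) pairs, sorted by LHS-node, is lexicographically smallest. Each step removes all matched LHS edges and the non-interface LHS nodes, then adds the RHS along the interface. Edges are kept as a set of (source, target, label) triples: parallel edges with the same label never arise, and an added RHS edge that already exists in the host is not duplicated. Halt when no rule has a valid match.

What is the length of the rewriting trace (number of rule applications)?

initial: |V|=8 |E|=8  E = 0-q->1 1-q->0 2-p->1 3-p->0 4-p->0 5-p->0 6-p->0 7-p->0
step 1: apply R2 at {0↦0, 1↦3}  → |V|=7 |E|=7  E = 0-q->1 1-q->0 2-p->1 4-p->0 5-p->0 6-p->0 7-p->0
step 2: apply R2 at {0↦0, 1↦4}  → |V|=6 |E|=6  E = 0-q->1 1-q->0 2-p->1 5-p->0 6-p->0 7-p->0
step 3: apply R2 at {0↦0, 1↦5}  → |V|=5 |E|=5  E = 0-q->1 1-q->0 2-p->1 6-p->0 7-p->0
step 4: apply R2 at {0↦0, 1↦6}  → |V|=4 |E|=4  E = 0-q->1 1-q->0 2-p->1 7-p->0
step 5: apply R2 at {0↦0, 1↦7}  → |V|=3 |E|=3  E = 0-q->1 1-q->0 2-p->1
step 6: apply R2 at {0↦1, 1↦2}  → |V|=2 |E|=2  E = 0-q->1 1-q->0
halt: no rule applies after step 6

Answer: 6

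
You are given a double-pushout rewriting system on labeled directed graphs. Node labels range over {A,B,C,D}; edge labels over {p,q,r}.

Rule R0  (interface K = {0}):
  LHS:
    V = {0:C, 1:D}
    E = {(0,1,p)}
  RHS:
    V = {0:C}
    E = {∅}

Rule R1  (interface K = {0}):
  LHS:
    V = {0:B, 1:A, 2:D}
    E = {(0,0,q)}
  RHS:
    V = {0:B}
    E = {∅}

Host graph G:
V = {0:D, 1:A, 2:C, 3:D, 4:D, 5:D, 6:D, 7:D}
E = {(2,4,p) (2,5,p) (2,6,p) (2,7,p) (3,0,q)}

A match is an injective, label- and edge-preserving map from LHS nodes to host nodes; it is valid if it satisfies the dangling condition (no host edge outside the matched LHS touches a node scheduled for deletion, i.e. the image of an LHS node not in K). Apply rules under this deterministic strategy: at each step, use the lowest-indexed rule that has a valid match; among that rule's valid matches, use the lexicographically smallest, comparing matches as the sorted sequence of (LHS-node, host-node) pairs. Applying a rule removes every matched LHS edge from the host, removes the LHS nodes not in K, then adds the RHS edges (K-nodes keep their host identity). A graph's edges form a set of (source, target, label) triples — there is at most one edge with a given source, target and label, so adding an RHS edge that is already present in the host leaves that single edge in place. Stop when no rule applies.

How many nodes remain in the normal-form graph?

Answer: 4

Steps:
initial: |V|=8 |E|=5  E = 2-p->4 2-p->5 2-p->6 2-p->7 3-q->0
step 1: apply R0 at {0↦2, 1↦4}  → |V|=7 |E|=4  E = 2-p->5 2-p->6 2-p->7 3-q->0
step 2: apply R0 at {0↦2, 1↦5}  → |V|=6 |E|=3  E = 2-p->6 2-p->7 3-q->0
step 3: apply R0 at {0↦2, 1↦6}  → |V|=5 |E|=2  E = 2-p->7 3-q->0
step 4: apply R0 at {0↦2, 1↦7}  → |V|=4 |E|=1  E = 3-q->0
normal form: no rule applies after step 4
NF nodes: {0:D, 1:A, 2:C, 3:D}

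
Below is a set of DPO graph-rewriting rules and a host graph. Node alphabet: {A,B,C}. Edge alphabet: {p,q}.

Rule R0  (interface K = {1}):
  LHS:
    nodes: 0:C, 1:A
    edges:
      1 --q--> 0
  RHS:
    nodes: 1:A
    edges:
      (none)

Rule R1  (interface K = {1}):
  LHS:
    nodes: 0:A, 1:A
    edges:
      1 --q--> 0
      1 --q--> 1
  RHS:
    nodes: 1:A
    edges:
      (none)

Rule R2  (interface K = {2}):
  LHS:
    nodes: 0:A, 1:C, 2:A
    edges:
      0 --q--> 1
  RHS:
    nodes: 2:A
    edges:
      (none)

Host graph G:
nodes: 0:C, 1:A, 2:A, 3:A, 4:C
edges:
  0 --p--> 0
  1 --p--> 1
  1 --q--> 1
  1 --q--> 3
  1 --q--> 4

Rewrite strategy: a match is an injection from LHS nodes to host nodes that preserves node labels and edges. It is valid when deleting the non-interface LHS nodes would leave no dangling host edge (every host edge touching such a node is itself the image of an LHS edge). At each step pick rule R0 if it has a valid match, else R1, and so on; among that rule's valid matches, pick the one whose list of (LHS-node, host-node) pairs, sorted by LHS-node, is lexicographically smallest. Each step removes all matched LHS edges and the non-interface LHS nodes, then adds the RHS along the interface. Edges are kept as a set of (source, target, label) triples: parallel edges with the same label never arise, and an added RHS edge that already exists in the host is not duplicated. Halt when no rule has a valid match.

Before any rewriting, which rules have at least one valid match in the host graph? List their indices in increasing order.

R0: 1 valid match — {0↦4, 1↦1}
R1: 1 valid match — {0↦3, 1↦1}
R2: no valid match — 2 raw matches, all fail dangling condition

Answer: [R0,R1]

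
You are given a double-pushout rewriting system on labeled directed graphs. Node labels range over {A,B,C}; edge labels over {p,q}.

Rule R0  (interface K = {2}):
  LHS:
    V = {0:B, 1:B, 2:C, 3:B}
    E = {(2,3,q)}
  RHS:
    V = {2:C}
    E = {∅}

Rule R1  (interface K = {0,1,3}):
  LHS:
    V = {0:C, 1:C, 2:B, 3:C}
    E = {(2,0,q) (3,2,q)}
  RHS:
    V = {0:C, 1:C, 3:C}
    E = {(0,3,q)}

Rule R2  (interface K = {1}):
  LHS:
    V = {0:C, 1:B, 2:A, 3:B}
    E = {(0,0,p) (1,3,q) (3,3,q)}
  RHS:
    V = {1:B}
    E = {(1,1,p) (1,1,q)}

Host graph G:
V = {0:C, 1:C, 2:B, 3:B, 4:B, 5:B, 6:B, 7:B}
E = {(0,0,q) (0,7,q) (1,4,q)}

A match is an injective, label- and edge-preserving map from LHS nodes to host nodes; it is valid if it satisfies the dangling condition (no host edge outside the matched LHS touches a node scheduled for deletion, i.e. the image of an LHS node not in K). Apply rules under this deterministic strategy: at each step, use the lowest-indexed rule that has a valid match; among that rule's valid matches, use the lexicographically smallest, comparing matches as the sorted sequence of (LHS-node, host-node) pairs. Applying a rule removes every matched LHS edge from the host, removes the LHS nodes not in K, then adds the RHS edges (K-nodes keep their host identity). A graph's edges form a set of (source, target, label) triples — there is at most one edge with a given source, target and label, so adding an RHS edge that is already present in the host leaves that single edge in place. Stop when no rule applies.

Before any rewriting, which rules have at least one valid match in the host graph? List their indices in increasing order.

Answer: [R0]

Rewrite trace:
R0: 24 valid matches — {0↦2, 1↦3, 2↦0, 3↦7}, {0↦2, 1↦3, 2↦1, 3↦4}, {0↦2, 1↦5, 2↦0, 3↦7} (+21 more)
R1: no valid match — LHS pattern not found
R2: no valid match — LHS pattern not found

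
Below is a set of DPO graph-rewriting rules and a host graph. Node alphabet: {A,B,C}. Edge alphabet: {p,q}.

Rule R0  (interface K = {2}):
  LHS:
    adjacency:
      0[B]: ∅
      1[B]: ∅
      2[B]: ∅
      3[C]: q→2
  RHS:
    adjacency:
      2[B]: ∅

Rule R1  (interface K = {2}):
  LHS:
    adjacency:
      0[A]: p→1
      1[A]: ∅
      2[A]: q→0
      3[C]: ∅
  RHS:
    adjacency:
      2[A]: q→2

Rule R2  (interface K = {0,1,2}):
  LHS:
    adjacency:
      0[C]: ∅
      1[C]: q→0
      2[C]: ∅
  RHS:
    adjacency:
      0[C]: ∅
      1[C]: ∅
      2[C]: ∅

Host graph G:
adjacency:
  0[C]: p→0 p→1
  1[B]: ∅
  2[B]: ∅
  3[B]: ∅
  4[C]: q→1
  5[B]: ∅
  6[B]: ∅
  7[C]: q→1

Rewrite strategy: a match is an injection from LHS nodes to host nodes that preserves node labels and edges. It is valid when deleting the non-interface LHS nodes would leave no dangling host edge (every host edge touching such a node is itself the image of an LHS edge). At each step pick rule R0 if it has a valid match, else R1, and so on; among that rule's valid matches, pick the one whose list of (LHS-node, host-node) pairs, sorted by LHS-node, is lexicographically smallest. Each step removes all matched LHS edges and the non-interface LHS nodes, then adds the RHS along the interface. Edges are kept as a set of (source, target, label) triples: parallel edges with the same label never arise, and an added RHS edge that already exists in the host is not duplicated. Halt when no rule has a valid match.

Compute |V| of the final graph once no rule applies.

[0] host  ⇒  8 nodes, 4 edges  {0-p->0 0-p->1 4-q->1 7-q->1}
[1] R0 @ {0↦2, 1↦3, 2↦1, 3↦4}  ⇒  5 nodes, 3 edges  {0-p->0 0-p->1 7-q->1}
[2] R0 @ {0↦5, 1↦6, 2↦1, 3↦7}  ⇒  2 nodes, 2 edges  {0-p->0 0-p->1}
final graph: no rule applies after step 2
NF nodes: {0:C, 1:B}

Answer: 2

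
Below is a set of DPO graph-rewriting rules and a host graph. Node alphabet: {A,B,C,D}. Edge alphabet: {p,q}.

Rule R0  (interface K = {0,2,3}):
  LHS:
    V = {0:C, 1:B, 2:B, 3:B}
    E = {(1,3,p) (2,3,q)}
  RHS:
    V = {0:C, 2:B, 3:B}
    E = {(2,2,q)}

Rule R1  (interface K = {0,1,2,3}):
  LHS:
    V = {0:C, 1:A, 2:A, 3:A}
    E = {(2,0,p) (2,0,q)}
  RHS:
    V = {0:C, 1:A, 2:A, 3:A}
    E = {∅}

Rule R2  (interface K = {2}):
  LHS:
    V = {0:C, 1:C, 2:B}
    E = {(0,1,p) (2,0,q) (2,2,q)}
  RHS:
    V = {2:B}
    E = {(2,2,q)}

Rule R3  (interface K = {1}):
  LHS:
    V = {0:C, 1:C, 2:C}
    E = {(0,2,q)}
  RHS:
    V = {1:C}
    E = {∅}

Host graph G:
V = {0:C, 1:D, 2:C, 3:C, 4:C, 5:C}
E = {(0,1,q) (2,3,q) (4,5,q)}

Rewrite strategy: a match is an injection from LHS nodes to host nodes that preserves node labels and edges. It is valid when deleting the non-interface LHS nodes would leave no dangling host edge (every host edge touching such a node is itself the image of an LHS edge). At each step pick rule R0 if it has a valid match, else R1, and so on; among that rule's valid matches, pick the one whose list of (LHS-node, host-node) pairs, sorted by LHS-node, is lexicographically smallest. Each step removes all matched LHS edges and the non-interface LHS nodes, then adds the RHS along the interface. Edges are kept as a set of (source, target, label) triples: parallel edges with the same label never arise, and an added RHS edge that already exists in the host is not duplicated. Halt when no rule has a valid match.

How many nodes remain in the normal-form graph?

[0] host  ⇒  6 nodes, 3 edges  {0-q->1 2-q->3 4-q->5}
[1] R3 @ {0↦2, 1↦0, 2↦3}  ⇒  4 nodes, 2 edges  {0-q->1 4-q->5}
[2] R3 @ {0↦4, 1↦0, 2↦5}  ⇒  2 nodes, 1 edges  {0-q->1}
normal form: no rule applies after step 2
NF nodes: {0:C, 1:D}

Answer: 2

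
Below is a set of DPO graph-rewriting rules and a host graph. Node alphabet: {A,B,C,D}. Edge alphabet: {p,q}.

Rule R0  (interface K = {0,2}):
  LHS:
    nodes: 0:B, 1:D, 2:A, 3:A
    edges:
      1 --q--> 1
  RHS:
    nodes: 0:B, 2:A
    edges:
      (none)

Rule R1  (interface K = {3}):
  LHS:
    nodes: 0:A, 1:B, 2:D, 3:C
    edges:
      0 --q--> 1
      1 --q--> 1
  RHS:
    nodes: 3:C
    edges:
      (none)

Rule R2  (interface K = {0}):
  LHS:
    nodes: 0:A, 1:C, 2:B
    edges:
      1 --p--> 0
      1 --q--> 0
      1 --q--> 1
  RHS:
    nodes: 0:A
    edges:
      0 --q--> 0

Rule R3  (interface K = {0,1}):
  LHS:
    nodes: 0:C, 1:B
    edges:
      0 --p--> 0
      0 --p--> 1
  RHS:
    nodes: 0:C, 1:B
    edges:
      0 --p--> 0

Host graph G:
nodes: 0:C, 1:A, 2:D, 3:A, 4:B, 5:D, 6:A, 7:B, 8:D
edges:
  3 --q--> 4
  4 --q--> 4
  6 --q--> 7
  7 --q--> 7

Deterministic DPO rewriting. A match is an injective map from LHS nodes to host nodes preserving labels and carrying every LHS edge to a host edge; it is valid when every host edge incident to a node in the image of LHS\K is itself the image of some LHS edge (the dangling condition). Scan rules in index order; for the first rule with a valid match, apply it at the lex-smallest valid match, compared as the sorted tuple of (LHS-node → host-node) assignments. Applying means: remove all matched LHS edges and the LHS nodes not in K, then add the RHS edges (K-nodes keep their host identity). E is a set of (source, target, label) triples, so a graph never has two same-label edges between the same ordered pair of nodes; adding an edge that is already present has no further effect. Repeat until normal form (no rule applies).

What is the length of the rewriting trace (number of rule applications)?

[0] host  ⇒  9 nodes, 4 edges  {3-q->4 4-q->4 6-q->7 7-q->7}
[1] R1 @ {0↦3, 1↦4, 2↦2, 3↦0}  ⇒  6 nodes, 2 edges  {6-q->7 7-q->7}
[2] R1 @ {0↦6, 1↦7, 2↦5, 3↦0}  ⇒  3 nodes, 0 edges  {∅}
normal form: no rule applies after step 2

Answer: 2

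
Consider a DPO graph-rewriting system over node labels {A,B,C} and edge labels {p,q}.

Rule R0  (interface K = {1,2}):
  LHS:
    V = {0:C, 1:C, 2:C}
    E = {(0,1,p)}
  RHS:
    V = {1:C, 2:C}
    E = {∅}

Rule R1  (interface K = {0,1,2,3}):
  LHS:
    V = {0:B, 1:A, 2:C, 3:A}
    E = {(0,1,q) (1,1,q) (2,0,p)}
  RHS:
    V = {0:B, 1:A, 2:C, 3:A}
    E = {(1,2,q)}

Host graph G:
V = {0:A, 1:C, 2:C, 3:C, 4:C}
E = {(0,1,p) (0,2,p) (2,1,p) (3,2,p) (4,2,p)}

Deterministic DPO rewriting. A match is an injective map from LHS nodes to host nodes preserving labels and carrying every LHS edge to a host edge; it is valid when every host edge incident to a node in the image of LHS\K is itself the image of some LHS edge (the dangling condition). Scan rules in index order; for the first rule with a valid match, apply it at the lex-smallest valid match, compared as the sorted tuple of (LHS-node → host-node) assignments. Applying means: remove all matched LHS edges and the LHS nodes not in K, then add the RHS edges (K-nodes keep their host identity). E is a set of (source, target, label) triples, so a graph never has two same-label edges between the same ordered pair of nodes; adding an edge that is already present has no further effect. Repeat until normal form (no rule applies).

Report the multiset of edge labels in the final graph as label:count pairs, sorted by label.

Answer: p:3

Steps:
initial: |V|=5 |E|=5  E = 0-p->1 0-p->2 2-p->1 3-p->2 4-p->2
step 1: apply R0 at {0↦3, 1↦2, 2↦1}  → |V|=4 |E|=4  E = 0-p->1 0-p->2 2-p->1 4-p->2
step 2: apply R0 at {0↦4, 1↦2, 2↦1}  → |V|=3 |E|=3  E = 0-p->1 0-p->2 2-p->1
normal form: no rule applies after step 2
NF edges: [(0, 1, 'p'), (0, 2, 'p'), (2, 1, 'p')]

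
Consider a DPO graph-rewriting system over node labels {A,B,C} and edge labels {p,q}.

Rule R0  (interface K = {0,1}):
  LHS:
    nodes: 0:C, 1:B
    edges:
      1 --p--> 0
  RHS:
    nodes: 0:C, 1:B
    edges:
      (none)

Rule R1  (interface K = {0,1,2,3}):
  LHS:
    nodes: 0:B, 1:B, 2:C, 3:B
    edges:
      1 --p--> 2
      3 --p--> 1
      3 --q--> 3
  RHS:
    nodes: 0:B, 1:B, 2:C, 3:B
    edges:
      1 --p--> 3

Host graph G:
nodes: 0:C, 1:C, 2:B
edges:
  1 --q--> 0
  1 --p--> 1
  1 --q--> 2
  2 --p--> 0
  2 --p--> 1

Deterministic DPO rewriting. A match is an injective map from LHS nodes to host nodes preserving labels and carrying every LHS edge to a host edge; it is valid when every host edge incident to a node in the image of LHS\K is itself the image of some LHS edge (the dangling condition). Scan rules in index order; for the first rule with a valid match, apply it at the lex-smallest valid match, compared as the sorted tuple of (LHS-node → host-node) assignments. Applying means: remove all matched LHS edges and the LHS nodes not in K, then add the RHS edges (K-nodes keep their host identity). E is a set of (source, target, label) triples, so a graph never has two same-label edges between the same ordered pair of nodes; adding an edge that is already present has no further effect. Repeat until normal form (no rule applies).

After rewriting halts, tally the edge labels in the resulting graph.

Answer: p:1 q:2

Derivation:
initial: |V|=3 |E|=5  E = 1-q->0 1-p->1 1-q->2 2-p->0 2-p->1
step 1: apply R0 at {0↦0, 1↦2}  → |V|=3 |E|=4  E = 1-q->0 1-p->1 1-q->2 2-p->1
step 2: apply R0 at {0↦1, 1↦2}  → |V|=3 |E|=3  E = 1-q->0 1-p->1 1-q->2
halt: no rule applies after step 2
NF edges: [(1, 0, 'q'), (1, 1, 'p'), (1, 2, 'q')]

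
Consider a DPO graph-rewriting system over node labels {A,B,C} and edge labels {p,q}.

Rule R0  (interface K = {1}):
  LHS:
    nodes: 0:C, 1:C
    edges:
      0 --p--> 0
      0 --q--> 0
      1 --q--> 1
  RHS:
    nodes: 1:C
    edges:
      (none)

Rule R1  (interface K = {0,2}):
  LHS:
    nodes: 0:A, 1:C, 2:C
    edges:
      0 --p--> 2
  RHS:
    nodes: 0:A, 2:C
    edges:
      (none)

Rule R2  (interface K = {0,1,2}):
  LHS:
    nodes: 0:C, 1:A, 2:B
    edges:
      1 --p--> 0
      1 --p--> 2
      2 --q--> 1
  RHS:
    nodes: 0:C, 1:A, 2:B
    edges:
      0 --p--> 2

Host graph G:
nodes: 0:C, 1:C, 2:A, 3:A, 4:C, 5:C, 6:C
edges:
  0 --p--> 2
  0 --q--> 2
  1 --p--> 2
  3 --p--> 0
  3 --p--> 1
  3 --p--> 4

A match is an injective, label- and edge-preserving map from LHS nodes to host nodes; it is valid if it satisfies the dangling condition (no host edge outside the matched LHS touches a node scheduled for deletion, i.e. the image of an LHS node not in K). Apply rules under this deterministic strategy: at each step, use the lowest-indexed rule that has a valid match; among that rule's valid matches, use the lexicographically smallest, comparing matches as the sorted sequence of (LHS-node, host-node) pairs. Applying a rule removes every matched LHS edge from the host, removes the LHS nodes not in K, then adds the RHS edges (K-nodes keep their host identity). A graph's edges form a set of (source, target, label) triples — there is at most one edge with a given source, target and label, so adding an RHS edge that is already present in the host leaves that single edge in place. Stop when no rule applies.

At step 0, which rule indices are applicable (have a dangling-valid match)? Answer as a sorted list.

Answer: [R1]

Steps:
R0: no valid match — LHS pattern not found
R1: 6 valid matches — {0↦3, 1↦5, 2↦0}, {0↦3, 1↦5, 2↦1}, {0↦3, 1↦5, 2↦4} (+3 more)
R2: no valid match — LHS pattern not found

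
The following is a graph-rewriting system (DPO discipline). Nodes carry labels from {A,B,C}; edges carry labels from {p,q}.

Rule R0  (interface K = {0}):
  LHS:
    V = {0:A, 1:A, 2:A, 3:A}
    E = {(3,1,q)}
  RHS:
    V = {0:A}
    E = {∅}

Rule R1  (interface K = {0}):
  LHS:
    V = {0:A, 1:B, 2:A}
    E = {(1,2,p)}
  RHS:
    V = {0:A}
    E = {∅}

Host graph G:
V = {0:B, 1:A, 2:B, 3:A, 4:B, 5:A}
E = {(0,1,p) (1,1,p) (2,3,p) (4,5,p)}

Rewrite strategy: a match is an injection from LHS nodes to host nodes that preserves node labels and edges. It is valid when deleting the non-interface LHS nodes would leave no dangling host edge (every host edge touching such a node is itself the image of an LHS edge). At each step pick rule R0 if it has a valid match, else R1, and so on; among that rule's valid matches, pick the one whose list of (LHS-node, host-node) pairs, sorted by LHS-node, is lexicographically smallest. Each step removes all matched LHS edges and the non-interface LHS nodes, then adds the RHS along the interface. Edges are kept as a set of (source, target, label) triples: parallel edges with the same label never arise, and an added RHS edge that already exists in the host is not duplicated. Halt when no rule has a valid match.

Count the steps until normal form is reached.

[0] host  ⇒  6 nodes, 4 edges  {0-p->1 1-p->1 2-p->3 4-p->5}
[1] R1 @ {0↦1, 1↦2, 2↦3}  ⇒  4 nodes, 3 edges  {0-p->1 1-p->1 4-p->5}
[2] R1 @ {0↦1, 1↦4, 2↦5}  ⇒  2 nodes, 2 edges  {0-p->1 1-p->1}
halt: no rule applies after step 2

Answer: 2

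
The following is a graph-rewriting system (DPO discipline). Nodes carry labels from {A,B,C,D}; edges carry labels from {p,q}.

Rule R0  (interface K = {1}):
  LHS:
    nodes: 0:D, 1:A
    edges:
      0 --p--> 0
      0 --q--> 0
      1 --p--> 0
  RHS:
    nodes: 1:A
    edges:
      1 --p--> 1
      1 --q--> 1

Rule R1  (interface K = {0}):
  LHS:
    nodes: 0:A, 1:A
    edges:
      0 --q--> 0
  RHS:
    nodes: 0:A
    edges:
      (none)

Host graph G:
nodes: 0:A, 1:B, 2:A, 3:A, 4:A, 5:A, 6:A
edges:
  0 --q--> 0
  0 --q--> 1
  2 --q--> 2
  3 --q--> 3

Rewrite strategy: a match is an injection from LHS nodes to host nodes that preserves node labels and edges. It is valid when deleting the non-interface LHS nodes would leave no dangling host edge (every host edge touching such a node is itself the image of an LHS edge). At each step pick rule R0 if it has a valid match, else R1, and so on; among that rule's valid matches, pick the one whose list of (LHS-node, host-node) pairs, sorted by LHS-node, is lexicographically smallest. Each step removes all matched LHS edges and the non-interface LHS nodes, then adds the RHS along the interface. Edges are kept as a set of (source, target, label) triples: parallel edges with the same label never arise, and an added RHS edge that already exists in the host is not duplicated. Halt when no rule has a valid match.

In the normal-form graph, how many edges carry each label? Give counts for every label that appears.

Answer: q:1

Steps:
start.  V:7 E:4  edges: 0-q->0 0-q->1 2-q->2 3-q->3
1. fire R1 via {0↦0, 1↦4}  →  V:6 E:3  edges: 0-q->1 2-q->2 3-q->3
2. fire R1 via {0↦2, 1↦5}  →  V:5 E:2  edges: 0-q->1 3-q->3
3. fire R1 via {0↦3, 1↦2}  →  V:4 E:1  edges: 0-q->1
halt: no rule applies after step 3
NF edges: [(0, 1, 'q')]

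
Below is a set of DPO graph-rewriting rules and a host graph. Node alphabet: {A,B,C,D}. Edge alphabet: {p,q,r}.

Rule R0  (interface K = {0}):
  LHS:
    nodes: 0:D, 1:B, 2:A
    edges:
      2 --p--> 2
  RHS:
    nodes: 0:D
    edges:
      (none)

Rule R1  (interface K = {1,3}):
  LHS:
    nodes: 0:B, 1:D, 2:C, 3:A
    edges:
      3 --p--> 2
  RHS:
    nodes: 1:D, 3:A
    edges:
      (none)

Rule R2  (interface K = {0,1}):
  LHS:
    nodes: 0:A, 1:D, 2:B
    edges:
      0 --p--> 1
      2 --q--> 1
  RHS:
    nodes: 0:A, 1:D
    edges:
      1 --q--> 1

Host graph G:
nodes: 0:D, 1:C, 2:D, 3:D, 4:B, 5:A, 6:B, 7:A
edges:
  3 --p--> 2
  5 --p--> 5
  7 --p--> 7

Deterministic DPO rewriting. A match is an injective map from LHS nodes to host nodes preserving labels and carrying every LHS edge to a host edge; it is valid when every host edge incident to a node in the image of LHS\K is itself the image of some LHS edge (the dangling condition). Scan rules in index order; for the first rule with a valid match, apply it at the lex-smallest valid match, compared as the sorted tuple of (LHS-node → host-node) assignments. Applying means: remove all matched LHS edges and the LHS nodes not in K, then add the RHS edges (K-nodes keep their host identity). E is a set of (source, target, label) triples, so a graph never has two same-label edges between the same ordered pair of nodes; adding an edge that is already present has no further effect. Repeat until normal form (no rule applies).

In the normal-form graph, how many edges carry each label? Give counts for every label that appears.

Answer: p:1

Steps:
start.  V:8 E:3  edges: 3-p->2 5-p->5 7-p->7
1. fire R0 via {0↦0, 1↦4, 2↦5}  →  V:6 E:2  edges: 3-p->2 7-p->7
2. fire R0 via {0↦0, 1↦6, 2↦7}  →  V:4 E:1  edges: 3-p->2
normal form: no rule applies after step 2
NF edges: [(3, 2, 'p')]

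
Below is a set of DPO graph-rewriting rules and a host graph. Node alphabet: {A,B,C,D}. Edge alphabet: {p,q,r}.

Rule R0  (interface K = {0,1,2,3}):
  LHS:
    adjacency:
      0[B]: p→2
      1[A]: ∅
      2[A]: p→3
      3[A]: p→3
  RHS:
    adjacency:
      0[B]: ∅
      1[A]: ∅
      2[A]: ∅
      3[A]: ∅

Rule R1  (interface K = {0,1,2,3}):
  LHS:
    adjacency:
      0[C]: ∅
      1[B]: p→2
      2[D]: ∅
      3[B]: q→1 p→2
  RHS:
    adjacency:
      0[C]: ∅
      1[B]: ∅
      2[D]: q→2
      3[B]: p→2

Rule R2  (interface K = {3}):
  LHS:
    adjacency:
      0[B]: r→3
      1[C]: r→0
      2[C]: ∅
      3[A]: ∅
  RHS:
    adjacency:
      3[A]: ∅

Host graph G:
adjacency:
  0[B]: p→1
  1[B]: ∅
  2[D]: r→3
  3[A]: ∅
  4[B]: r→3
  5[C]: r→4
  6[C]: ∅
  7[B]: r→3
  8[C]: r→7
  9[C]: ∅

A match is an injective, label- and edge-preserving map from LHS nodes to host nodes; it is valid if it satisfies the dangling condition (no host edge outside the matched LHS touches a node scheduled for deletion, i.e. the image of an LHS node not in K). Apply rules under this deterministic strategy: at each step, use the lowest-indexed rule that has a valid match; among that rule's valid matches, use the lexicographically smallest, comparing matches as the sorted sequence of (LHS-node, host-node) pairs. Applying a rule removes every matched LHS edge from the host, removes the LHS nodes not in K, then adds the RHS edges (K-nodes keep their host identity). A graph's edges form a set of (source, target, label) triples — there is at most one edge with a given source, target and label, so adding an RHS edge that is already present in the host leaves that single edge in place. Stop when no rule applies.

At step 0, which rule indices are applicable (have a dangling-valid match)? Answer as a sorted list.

Answer: [R2]

Derivation:
R0: no valid match — LHS pattern not found
R1: no valid match — LHS pattern not found
R2: 4 valid matches — {0↦4, 1↦5, 2↦6, 3↦3}, {0↦4, 1↦5, 2↦9, 3↦3}, {0↦7, 1↦8, 2↦6, 3↦3} (+1 more)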